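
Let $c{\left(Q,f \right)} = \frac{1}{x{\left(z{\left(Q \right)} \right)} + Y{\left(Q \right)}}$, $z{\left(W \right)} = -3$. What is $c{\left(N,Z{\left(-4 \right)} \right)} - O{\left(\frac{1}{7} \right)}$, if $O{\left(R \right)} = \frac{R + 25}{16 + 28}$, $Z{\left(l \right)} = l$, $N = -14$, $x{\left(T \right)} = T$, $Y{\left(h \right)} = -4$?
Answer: $- \frac{5}{7} \approx -0.71429$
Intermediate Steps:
$c{\left(Q,f \right)} = - \frac{1}{7}$ ($c{\left(Q,f \right)} = \frac{1}{-3 - 4} = \frac{1}{-7} = - \frac{1}{7}$)
$O{\left(R \right)} = \frac{25}{44} + \frac{R}{44}$ ($O{\left(R \right)} = \frac{25 + R}{44} = \left(25 + R\right) \frac{1}{44} = \frac{25}{44} + \frac{R}{44}$)
$c{\left(N,Z{\left(-4 \right)} \right)} - O{\left(\frac{1}{7} \right)} = - \frac{1}{7} - \left(\frac{25}{44} + \frac{1}{44 \cdot 7}\right) = - \frac{1}{7} - \left(\frac{25}{44} + \frac{1}{44} \cdot \frac{1}{7}\right) = - \frac{1}{7} - \left(\frac{25}{44} + \frac{1}{308}\right) = - \frac{1}{7} - \frac{4}{7} = - \frac{5}{7}$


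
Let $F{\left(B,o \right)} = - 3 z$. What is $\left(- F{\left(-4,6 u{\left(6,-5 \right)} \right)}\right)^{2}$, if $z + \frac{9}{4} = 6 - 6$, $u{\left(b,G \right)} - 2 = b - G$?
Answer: $\frac{729}{16} \approx 45.563$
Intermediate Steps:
$u{\left(b,G \right)} = 2 + b - G$ ($u{\left(b,G \right)} = 2 - \left(G - b\right) = 2 + b - G$)
$z = - \frac{9}{4}$ ($z = - \frac{9}{4} + \left(6 - 6\right) = - \frac{9}{4} + 0 = - \frac{9}{4} \approx -2.25$)
$F{\left(B,o \right)} = \frac{27}{4}$ ($F{\left(B,o \right)} = \left(-3\right) \left(- \frac{9}{4}\right) = \frac{27}{4}$)
$\left(- F{\left(-4,6 u{\left(6,-5 \right)} \right)}\right)^{2} = \left(\left(-1\right) \frac{27}{4}\right)^{2} = \left(- \frac{27}{4}\right)^{2} = \frac{729}{16}$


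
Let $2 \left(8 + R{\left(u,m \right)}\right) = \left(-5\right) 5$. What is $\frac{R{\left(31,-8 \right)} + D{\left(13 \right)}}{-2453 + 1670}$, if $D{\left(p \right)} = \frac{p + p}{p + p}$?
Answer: $\frac{13}{522} \approx 0.024904$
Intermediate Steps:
$R{\left(u,m \right)} = - \frac{41}{2}$ ($R{\left(u,m \right)} = -8 + \frac{\left(-5\right) 5}{2} = -8 + \frac{1}{2} \left(-25\right) = -8 - \frac{25}{2} = - \frac{41}{2}$)
$D{\left(p \right)} = 1$ ($D{\left(p \right)} = \frac{2 p}{2 p} = 2 p \frac{1}{2 p} = 1$)
$\frac{R{\left(31,-8 \right)} + D{\left(13 \right)}}{-2453 + 1670} = \frac{- \frac{41}{2} + 1}{-2453 + 1670} = - \frac{39}{2 \left(-783\right)} = \left(- \frac{39}{2}\right) \left(- \frac{1}{783}\right) = \frac{13}{522}$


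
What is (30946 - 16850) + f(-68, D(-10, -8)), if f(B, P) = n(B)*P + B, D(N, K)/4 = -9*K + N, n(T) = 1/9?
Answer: 126500/9 ≈ 14056.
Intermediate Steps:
n(T) = ⅑
D(N, K) = -36*K + 4*N (D(N, K) = 4*(-9*K + N) = 4*(N - 9*K) = -36*K + 4*N)
f(B, P) = B + P/9 (f(B, P) = P/9 + B = B + P/9)
(30946 - 16850) + f(-68, D(-10, -8)) = (30946 - 16850) + (-68 + (-36*(-8) + 4*(-10))/9) = 14096 + (-68 + (288 - 40)/9) = 14096 + (-68 + (⅑)*248) = 14096 + (-68 + 248/9) = 14096 - 364/9 = 126500/9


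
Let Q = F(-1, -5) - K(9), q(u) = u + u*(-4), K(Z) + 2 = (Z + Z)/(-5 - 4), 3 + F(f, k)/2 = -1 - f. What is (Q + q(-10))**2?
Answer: 784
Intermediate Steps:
F(f, k) = -8 - 2*f (F(f, k) = -6 + 2*(-1 - f) = -6 + (-2 - 2*f) = -8 - 2*f)
K(Z) = -2 - 2*Z/9 (K(Z) = -2 + (Z + Z)/(-5 - 4) = -2 + (2*Z)/(-9) = -2 + (2*Z)*(-1/9) = -2 - 2*Z/9)
q(u) = -3*u (q(u) = u - 4*u = -3*u)
Q = -2 (Q = (-8 - 2*(-1)) - (-2 - 2/9*9) = (-8 + 2) - (-2 - 2) = -6 - 1*(-4) = -6 + 4 = -2)
(Q + q(-10))**2 = (-2 - 3*(-10))**2 = (-2 + 30)**2 = 28**2 = 784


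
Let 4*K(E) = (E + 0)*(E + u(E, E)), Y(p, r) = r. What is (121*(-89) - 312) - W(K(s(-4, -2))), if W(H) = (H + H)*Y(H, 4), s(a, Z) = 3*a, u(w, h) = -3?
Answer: -11441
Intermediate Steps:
K(E) = E*(-3 + E)/4 (K(E) = ((E + 0)*(E - 3))/4 = (E*(-3 + E))/4 = E*(-3 + E)/4)
W(H) = 8*H (W(H) = (H + H)*4 = (2*H)*4 = 8*H)
(121*(-89) - 312) - W(K(s(-4, -2))) = (121*(-89) - 312) - 8*(3*(-4))*(-3 + 3*(-4))/4 = (-10769 - 312) - 8*(1/4)*(-12)*(-3 - 12) = -11081 - 8*(1/4)*(-12)*(-15) = -11081 - 8*45 = -11081 - 1*360 = -11081 - 360 = -11441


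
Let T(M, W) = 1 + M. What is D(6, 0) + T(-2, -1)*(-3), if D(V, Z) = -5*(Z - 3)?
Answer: 18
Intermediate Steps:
D(V, Z) = 15 - 5*Z (D(V, Z) = -5*(-3 + Z) = 15 - 5*Z)
D(6, 0) + T(-2, -1)*(-3) = (15 - 5*0) + (1 - 2)*(-3) = (15 + 0) - 1*(-3) = 15 + 3 = 18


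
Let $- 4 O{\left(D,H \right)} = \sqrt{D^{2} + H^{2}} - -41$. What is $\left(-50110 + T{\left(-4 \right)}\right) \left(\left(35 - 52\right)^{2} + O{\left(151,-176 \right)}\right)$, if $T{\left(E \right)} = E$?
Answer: $- \frac{27938555}{2} + \frac{25057 \sqrt{53777}}{2} \approx -1.1064 \cdot 10^{7}$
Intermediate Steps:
$O{\left(D,H \right)} = - \frac{41}{4} - \frac{\sqrt{D^{2} + H^{2}}}{4}$ ($O{\left(D,H \right)} = - \frac{\sqrt{D^{2} + H^{2}} - -41}{4} = - \frac{\sqrt{D^{2} + H^{2}} + 41}{4} = - \frac{41 + \sqrt{D^{2} + H^{2}}}{4} = - \frac{41}{4} - \frac{\sqrt{D^{2} + H^{2}}}{4}$)
$\left(-50110 + T{\left(-4 \right)}\right) \left(\left(35 - 52\right)^{2} + O{\left(151,-176 \right)}\right) = \left(-50110 - 4\right) \left(\left(35 - 52\right)^{2} - \left(\frac{41}{4} + \frac{\sqrt{151^{2} + \left(-176\right)^{2}}}{4}\right)\right) = - 50114 \left(\left(-17\right)^{2} - \left(\frac{41}{4} + \frac{\sqrt{22801 + 30976}}{4}\right)\right) = - 50114 \left(289 - \left(\frac{41}{4} + \frac{\sqrt{53777}}{4}\right)\right) = - 50114 \left(\frac{1115}{4} - \frac{\sqrt{53777}}{4}\right) = - \frac{27938555}{2} + \frac{25057 \sqrt{53777}}{2}$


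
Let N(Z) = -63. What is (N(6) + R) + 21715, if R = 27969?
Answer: 49621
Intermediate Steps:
(N(6) + R) + 21715 = (-63 + 27969) + 21715 = 27906 + 21715 = 49621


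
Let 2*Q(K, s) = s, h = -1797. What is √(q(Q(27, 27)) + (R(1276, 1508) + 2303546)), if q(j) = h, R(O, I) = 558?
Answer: √2302307 ≈ 1517.3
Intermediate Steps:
Q(K, s) = s/2
q(j) = -1797
√(q(Q(27, 27)) + (R(1276, 1508) + 2303546)) = √(-1797 + (558 + 2303546)) = √(-1797 + 2304104) = √2302307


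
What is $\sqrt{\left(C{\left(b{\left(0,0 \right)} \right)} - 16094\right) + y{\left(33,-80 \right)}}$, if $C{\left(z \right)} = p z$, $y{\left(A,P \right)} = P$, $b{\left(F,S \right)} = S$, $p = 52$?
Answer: $i \sqrt{16174} \approx 127.18 i$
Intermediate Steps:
$C{\left(z \right)} = 52 z$
$\sqrt{\left(C{\left(b{\left(0,0 \right)} \right)} - 16094\right) + y{\left(33,-80 \right)}} = \sqrt{\left(52 \cdot 0 - 16094\right) - 80} = \sqrt{\left(0 - 16094\right) - 80} = \sqrt{-16094 - 80} = \sqrt{-16174} = i \sqrt{16174}$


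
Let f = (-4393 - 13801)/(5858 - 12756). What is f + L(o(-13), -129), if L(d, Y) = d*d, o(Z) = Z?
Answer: 591978/3449 ≈ 171.64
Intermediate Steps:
f = 9097/3449 (f = -18194/(-6898) = -18194*(-1/6898) = 9097/3449 ≈ 2.6376)
L(d, Y) = d²
f + L(o(-13), -129) = 9097/3449 + (-13)² = 9097/3449 + 169 = 591978/3449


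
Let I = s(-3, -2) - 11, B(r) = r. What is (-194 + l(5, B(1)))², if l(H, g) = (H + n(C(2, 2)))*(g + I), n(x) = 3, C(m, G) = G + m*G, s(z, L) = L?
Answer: 84100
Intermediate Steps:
C(m, G) = G + G*m
I = -13 (I = -2 - 11 = -13)
l(H, g) = (-13 + g)*(3 + H) (l(H, g) = (H + 3)*(g - 13) = (3 + H)*(-13 + g) = (-13 + g)*(3 + H))
(-194 + l(5, B(1)))² = (-194 + (-39 - 13*5 + 3*1 + 5*1))² = (-194 + (-39 - 65 + 3 + 5))² = (-194 - 96)² = (-290)² = 84100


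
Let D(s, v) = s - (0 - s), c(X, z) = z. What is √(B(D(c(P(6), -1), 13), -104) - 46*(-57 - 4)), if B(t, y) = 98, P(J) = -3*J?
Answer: 22*√6 ≈ 53.889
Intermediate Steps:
D(s, v) = 2*s (D(s, v) = s - (-1)*s = s + s = 2*s)
√(B(D(c(P(6), -1), 13), -104) - 46*(-57 - 4)) = √(98 - 46*(-57 - 4)) = √(98 - 46*(-61)) = √(98 + 2806) = √2904 = 22*√6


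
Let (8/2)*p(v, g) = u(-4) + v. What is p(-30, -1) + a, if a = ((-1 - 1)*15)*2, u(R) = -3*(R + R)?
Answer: -123/2 ≈ -61.500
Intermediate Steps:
u(R) = -6*R
p(v, g) = 6 + v/4 (p(v, g) = (-6*(-4) + v)/4 = (24 + v)/4 = 6 + v/4)
a = -60 (a = -2*15*2 = -30*2 = -60)
p(-30, -1) + a = (6 + (¼)*(-30)) - 60 = (6 - 15/2) - 60 = -3/2 - 60 = -123/2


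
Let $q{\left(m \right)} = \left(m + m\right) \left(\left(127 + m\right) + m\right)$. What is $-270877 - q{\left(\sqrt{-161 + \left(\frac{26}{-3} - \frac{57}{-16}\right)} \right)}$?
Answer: $- \frac{3242551}{12} - \frac{127 i \sqrt{23919}}{6} \approx -2.7021 \cdot 10^{5} - 3273.6 i$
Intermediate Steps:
$q{\left(m \right)} = 2 m \left(127 + 2 m\right)$
$-270877 - q{\left(\sqrt{-161 + \left(\frac{26}{-3} - \frac{57}{-16}\right)} \right)} = -270877 - 2 \sqrt{-161 + \left(\frac{26}{-3} - \frac{57}{-16}\right)} \left(127 + 2 \sqrt{-161 + \left(\frac{26}{-3} - \frac{57}{-16}\right)}\right) = -270877 - 2 \sqrt{-161 + \left(26 \left(- \frac{1}{3}\right) - - \frac{57}{16}\right)} \left(127 + 2 \sqrt{-161 + \left(26 \left(- \frac{1}{3}\right) - - \frac{57}{16}\right)}\right) = -270877 - 2 \sqrt{-161 + \left(- \frac{26}{3} + \frac{57}{16}\right)} \left(127 + 2 \sqrt{-161 + \left(- \frac{26}{3} + \frac{57}{16}\right)}\right) = -270877 - 2 \sqrt{-161 - \frac{245}{48}} \left(127 + 2 \sqrt{-161 - \frac{245}{48}}\right) = -270877 - 2 \sqrt{- \frac{7973}{48}} \left(127 + 2 \sqrt{- \frac{7973}{48}}\right) = -270877 - 2 \frac{i \sqrt{23919}}{12} \left(127 + 2 \frac{i \sqrt{23919}}{12}\right) = -270877 - 2 \frac{i \sqrt{23919}}{12} \left(127 + \frac{i \sqrt{23919}}{6}\right) = -270877 - \frac{i \sqrt{23919} \left(127 + \frac{i \sqrt{23919}}{6}\right)}{6}$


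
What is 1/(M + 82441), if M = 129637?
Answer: 1/212078 ≈ 4.7152e-6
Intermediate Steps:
1/(M + 82441) = 1/(129637 + 82441) = 1/212078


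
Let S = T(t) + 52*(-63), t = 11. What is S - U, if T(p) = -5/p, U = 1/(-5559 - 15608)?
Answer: -762879836/232837 ≈ -3276.5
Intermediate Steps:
U = -1/21167 (U = 1/(-21167) = -1/21167 ≈ -4.7243e-5)
S = -36041/11 (S = -5/11 + 52*(-63) = -5*1/11 - 3276 = -5/11 - 3276 = -36041/11 ≈ -3276.5)
S - U = -36041/11 - 1*(-1/21167) = -36041/11 + 1/21167 = -762879836/232837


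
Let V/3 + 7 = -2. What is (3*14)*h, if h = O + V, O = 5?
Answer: -924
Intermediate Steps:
V = -27 (V = -21 + 3*(-2) = -21 - 6 = -27)
h = -22 (h = 5 - 27 = -22)
(3*14)*h = (3*14)*(-22) = 42*(-22) = -924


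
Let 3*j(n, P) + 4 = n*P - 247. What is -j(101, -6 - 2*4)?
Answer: 555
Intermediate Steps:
j(n, P) = -251/3 + P*n/3 (j(n, P) = -4/3 + (n*P - 247)/3 = -4/3 + (P*n - 247)/3 = -4/3 + (-247 + P*n)/3 = -4/3 + (-247/3 + P*n/3) = -251/3 + P*n/3)
-j(101, -6 - 2*4) = -(-251/3 + (1/3)*(-6 - 2*4)*101) = -(-251/3 + (1/3)*(-6 - 8)*101) = -(-251/3 + (1/3)*(-14)*101) = -(-251/3 - 1414/3) = -1*(-555) = 555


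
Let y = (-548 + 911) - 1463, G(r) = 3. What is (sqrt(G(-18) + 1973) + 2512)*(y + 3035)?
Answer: 4860720 + 3870*sqrt(494) ≈ 4.9467e+6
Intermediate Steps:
y = -1100 (y = 363 - 1463 = -1100)
(sqrt(G(-18) + 1973) + 2512)*(y + 3035) = (sqrt(3 + 1973) + 2512)*(-1100 + 3035) = (sqrt(1976) + 2512)*1935 = (2*sqrt(494) + 2512)*1935 = (2512 + 2*sqrt(494))*1935 = 4860720 + 3870*sqrt(494)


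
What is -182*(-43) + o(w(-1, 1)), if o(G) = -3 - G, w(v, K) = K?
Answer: 7822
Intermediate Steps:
-182*(-43) + o(w(-1, 1)) = -182*(-43) + (-3 - 1*1) = 7826 + (-3 - 1) = 7826 - 4 = 7822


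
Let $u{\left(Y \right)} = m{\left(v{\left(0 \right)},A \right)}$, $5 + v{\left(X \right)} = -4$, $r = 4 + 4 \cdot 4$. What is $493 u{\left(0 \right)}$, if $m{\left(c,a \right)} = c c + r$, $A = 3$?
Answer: $49793$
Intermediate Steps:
$r = 20$ ($r = 4 + 16 = 20$)
$v{\left(X \right)} = -9$ ($v{\left(X \right)} = -5 - 4 = -9$)
$m{\left(c,a \right)} = 20 + c^{2}$ ($m{\left(c,a \right)} = c c + 20 = c^{2} + 20 = 20 + c^{2}$)
$u{\left(Y \right)} = 101$ ($u{\left(Y \right)} = 20 + \left(-9\right)^{2} = 20 + 81 = 101$)
$493 u{\left(0 \right)} = 493 \cdot 101 = 49793$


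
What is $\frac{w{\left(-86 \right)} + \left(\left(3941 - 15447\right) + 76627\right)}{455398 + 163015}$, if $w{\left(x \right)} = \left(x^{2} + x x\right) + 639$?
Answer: $\frac{80552}{618413} \approx 0.13026$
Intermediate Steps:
$w{\left(x \right)} = 639 + 2 x^{2}$ ($w{\left(x \right)} = \left(x^{2} + x^{2}\right) + 639 = 2 x^{2} + 639 = 639 + 2 x^{2}$)
$\frac{w{\left(-86 \right)} + \left(\left(3941 - 15447\right) + 76627\right)}{455398 + 163015} = \frac{\left(639 + 2 \left(-86\right)^{2}\right) + \left(\left(3941 - 15447\right) + 76627\right)}{455398 + 163015} = \frac{\left(639 + 2 \cdot 7396\right) + \left(-11506 + 76627\right)}{618413} = \left(\left(639 + 14792\right) + 65121\right) \frac{1}{618413} = \left(15431 + 65121\right) \frac{1}{618413} = 80552 \cdot \frac{1}{618413} = \frac{80552}{618413}$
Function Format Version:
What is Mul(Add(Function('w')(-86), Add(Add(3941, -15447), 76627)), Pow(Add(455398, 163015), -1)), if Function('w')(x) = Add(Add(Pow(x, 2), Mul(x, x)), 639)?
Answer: Rational(80552, 618413) ≈ 0.13026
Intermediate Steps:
Function('w')(x) = Add(639, Mul(2, Pow(x, 2))) (Function('w')(x) = Add(Add(Pow(x, 2), Pow(x, 2)), 639) = Add(Mul(2, Pow(x, 2)), 639) = Add(639, Mul(2, Pow(x, 2))))
Mul(Add(Function('w')(-86), Add(Add(3941, -15447), 76627)), Pow(Add(455398, 163015), -1)) = Mul(Add(Add(639, Mul(2, Pow(-86, 2))), Add(Add(3941, -15447), 76627)), Pow(Add(455398, 163015), -1)) = Mul(Add(Add(639, Mul(2, 7396)), Add(-11506, 76627)), Pow(618413, -1)) = Mul(Add(Add(639, 14792), 65121), Rational(1, 618413)) = Mul(Add(15431, 65121), Rational(1, 618413)) = Mul(80552, Rational(1, 618413)) = Rational(80552, 618413)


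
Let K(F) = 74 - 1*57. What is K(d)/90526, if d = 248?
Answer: 17/90526 ≈ 0.00018779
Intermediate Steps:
K(F) = 17 (K(F) = 74 - 57 = 17)
K(d)/90526 = 17/90526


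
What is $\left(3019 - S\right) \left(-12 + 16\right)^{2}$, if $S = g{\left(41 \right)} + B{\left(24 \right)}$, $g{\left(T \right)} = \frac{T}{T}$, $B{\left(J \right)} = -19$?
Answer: $48592$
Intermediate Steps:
$g{\left(T \right)} = 1$
$S = -18$ ($S = 1 - 19 = -18$)
$\left(3019 - S\right) \left(-12 + 16\right)^{2} = \left(3019 - -18\right) \left(-12 + 16\right)^{2} = \left(3019 + 18\right) 4^{2} = 3037 \cdot 16 = 48592$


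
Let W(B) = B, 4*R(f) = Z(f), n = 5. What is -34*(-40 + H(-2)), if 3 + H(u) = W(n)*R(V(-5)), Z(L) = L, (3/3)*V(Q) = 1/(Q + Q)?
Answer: 5865/4 ≈ 1466.3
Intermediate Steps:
V(Q) = 1/(2*Q) (V(Q) = 1/(Q + Q) = 1/(2*Q))
R(f) = f/4
H(u) = -25/8 (H(u) = -3 + 5*(((½)/(-5))/4) = -3 + 5*(((½)*(-⅕))/4) = -3 + 5*((¼)*(-⅒)) = -3 + 5*(-1/40) = -3 - ⅛ = -25/8)
-34*(-40 + H(-2)) = -34*(-40 - 25/8) = -34*(-345/8) = 5865/4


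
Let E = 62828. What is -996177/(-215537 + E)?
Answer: 332059/50903 ≈ 6.5234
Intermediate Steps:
-996177/(-215537 + E) = -996177/(-215537 + 62828) = -996177/(-152709) = -996177*(-1/152709) = 332059/50903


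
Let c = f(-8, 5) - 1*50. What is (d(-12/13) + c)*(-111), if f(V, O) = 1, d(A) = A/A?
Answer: 5328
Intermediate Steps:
d(A) = 1
c = -49 (c = 1 - 1*50 = 1 - 50 = -49)
(d(-12/13) + c)*(-111) = (1 - 49)*(-111) = -48*(-111) = 5328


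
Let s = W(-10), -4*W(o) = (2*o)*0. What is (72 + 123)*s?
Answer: 0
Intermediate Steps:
W(o) = 0 (W(o) = -2*o*0/4 = -¼*0 = 0)
s = 0
(72 + 123)*s = (72 + 123)*0 = 195*0 = 0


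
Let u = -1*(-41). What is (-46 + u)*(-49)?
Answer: 245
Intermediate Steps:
u = 41
(-46 + u)*(-49) = (-46 + 41)*(-49) = -5*(-49) = 245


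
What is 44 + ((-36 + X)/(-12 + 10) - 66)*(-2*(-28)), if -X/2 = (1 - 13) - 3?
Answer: -3484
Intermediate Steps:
X = 30 (X = -2*((1 - 13) - 3) = -2*(-12 - 3) = -2*(-15) = 30)
44 + ((-36 + X)/(-12 + 10) - 66)*(-2*(-28)) = 44 + ((-36 + 30)/(-12 + 10) - 66)*(-2*(-28)) = 44 + (-6/(-2) - 66)*56 = 44 + (-6*(-1/2) - 66)*56 = 44 + (3 - 66)*56 = 44 - 63*56 = 44 - 3528 = -3484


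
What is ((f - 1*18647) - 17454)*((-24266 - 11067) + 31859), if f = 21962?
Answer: 49118886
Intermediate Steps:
((f - 1*18647) - 17454)*((-24266 - 11067) + 31859) = ((21962 - 1*18647) - 17454)*((-24266 - 11067) + 31859) = ((21962 - 18647) - 17454)*(-35333 + 31859) = (3315 - 17454)*(-3474) = -14139*(-3474) = 49118886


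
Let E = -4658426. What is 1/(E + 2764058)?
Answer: -1/1894368 ≈ -5.2788e-7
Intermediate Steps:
1/(E + 2764058) = 1/(-4658426 + 2764058) = 1/(-1894368) = -1/1894368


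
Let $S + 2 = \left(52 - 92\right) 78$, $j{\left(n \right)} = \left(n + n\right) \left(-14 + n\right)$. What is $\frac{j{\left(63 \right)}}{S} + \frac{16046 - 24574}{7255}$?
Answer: $- \frac{5101199}{1617865} \approx -3.153$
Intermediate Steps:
$j{\left(n \right)} = 2 n \left(-14 + n\right)$
$S = -3122$ ($S = -2 + \left(52 - 92\right) 78 = -2 - 3120 = -3122$)
$\frac{j{\left(63 \right)}}{S} + \frac{16046 - 24574}{7255} = \frac{2 \cdot 63 \left(-14 + 63\right)}{-3122} + \frac{16046 - 24574}{7255} = 2 \cdot 63 \cdot 49 \left(- \frac{1}{3122}\right) - \frac{8528}{7255} = 6174 \left(- \frac{1}{3122}\right) - \frac{8528}{7255} = - \frac{441}{223} - \frac{8528}{7255} = - \frac{5101199}{1617865}$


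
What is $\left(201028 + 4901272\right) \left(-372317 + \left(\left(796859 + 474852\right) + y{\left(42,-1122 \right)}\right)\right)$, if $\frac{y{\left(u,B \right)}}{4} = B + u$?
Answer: $4566936070200$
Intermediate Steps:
$y{\left(u,B \right)} = 4 B + 4 u$ ($y{\left(u,B \right)} = 4 \left(B + u\right) = 4 B + 4 u$)
$\left(201028 + 4901272\right) \left(-372317 + \left(\left(796859 + 474852\right) + y{\left(42,-1122 \right)}\right)\right) = \left(201028 + 4901272\right) \left(-372317 + \left(\left(796859 + 474852\right) + \left(4 \left(-1122\right) + 4 \cdot 42\right)\right)\right) = 5102300 \left(-372317 + \left(1271711 + \left(-4488 + 168\right)\right)\right) = 5102300 \left(-372317 + \left(1271711 - 4320\right)\right) = 5102300 \left(-372317 + 1267391\right) = 5102300 \cdot 895074 = 4566936070200$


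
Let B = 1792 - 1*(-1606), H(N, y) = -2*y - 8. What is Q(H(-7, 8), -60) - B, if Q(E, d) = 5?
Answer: -3393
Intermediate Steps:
H(N, y) = -8 - 2*y
B = 3398 (B = 1792 + 1606 = 3398)
Q(H(-7, 8), -60) - B = 5 - 1*3398 = 5 - 3398 = -3393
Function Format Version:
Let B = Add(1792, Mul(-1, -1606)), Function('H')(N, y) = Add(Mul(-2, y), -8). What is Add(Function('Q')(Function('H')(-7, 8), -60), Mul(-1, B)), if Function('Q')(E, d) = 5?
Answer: -3393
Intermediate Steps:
Function('H')(N, y) = Add(-8, Mul(-2, y))
B = 3398 (B = Add(1792, 1606) = 3398)
Add(Function('Q')(Function('H')(-7, 8), -60), Mul(-1, B)) = Add(5, Mul(-1, 3398)) = Add(5, -3398) = -3393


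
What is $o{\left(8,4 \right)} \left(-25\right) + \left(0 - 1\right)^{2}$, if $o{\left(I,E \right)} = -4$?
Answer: $101$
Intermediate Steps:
$o{\left(8,4 \right)} \left(-25\right) + \left(0 - 1\right)^{2} = \left(-4\right) \left(-25\right) + \left(0 - 1\right)^{2} = 100 + \left(-1\right)^{2} = 100 + 1 = 101$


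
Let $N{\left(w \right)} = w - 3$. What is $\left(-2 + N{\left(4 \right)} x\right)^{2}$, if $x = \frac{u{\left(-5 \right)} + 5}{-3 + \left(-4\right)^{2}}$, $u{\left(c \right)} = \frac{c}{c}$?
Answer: $\frac{400}{169} \approx 2.3669$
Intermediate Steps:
$u{\left(c \right)} = 1$
$N{\left(w \right)} = -3 + w$
$x = \frac{6}{13}$ ($x = \frac{1 + 5}{-3 + \left(-4\right)^{2}} = \frac{6}{-3 + 16} = \frac{6}{13} \approx 0.46154$)
$\left(-2 + N{\left(4 \right)} x\right)^{2} = \left(-2 + \left(-3 + 4\right) \frac{6}{13}\right)^{2} = \left(-2 + 1 \cdot \frac{6}{13}\right)^{2} = \left(-2 + \frac{6}{13}\right)^{2} = \left(- \frac{20}{13}\right)^{2} = \frac{400}{169}$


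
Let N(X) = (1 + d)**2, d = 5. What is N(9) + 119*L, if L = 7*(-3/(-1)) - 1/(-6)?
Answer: 15329/6 ≈ 2554.8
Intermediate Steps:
N(X) = 36 (N(X) = (1 + 5)**2 = 6**2 = 36)
L = 127/6 (L = 7*(-3*(-1)) - 1*(-1/6) = 7*3 + 1/6 = 21 + 1/6 = 127/6 ≈ 21.167)
N(9) + 119*L = 36 + 119*(127/6) = 36 + 15113/6 = 15329/6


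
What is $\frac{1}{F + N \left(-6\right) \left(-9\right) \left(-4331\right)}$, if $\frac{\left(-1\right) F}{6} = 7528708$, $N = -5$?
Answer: $- \frac{1}{44002878} \approx -2.2726 \cdot 10^{-8}$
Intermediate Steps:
$F = -45172248$ ($F = \left(-6\right) 7528708 = -45172248$)
$\frac{1}{F + N \left(-6\right) \left(-9\right) \left(-4331\right)} = \frac{1}{-45172248 + \left(-5\right) \left(-6\right) \left(-9\right) \left(-4331\right)} = \frac{1}{-45172248 + 30 \left(-9\right) \left(-4331\right)} = \frac{1}{-45172248 - -1169370} = \frac{1}{-45172248 + 1169370} = \frac{1}{-44002878} = - \frac{1}{44002878}$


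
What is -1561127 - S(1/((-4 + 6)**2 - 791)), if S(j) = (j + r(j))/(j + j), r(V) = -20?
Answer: -3137995/2 ≈ -1.5690e+6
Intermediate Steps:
S(j) = (-20 + j)/(2*j) (S(j) = (j - 20)/(j + j) = (-20 + j)/((2*j)) = (-20 + j)*(1/(2*j)) = (-20 + j)/(2*j))
-1561127 - S(1/((-4 + 6)**2 - 791)) = -1561127 - (-20 + 1/((-4 + 6)**2 - 791))/(2*(1/((-4 + 6)**2 - 791))) = -1561127 - (-20 + 1/(2**2 - 791))/(2*(1/(2**2 - 791))) = -1561127 - (-20 + 1/(4 - 791))/(2*(1/(4 - 791))) = -1561127 - (-20 + 1/(-787))/(2*(1/(-787))) = -1561127 - (-20 - 1/787)/(2*(-1/787)) = -1561127 - (-787)*(-15741)/(2*787) = -1561127 - 1*15741/2 = -1561127 - 15741/2 = -3137995/2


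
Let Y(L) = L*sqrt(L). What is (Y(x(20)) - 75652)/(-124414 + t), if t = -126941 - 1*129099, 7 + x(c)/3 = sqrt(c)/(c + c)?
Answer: 37826/190227 + I*sqrt(15)*(140 - sqrt(5))**(3/2)/25363600 ≈ 0.19885 + 0.00024691*I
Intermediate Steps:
x(c) = -21 + 3/(2*sqrt(c)) (x(c) = -21 + 3*(sqrt(c)/(c + c)) = -21 + 3*(sqrt(c)/((2*c))) = -21 + 3*((1/(2*c))*sqrt(c)) = -21 + 3*(1/(2*sqrt(c))) = -21 + 3/(2*sqrt(c)))
t = -256040 (t = -126941 - 129099 = -256040)
Y(L) = L**(3/2)
(Y(x(20)) - 75652)/(-124414 + t) = ((-21 + 3/(2*sqrt(20)))**(3/2) - 75652)/(-124414 - 256040) = ((-21 + 3*(sqrt(5)/10)/2)**(3/2) - 75652)/(-380454) = ((-21 + 3*sqrt(5)/20)**(3/2) - 75652)*(-1/380454) = (-75652 + (-21 + 3*sqrt(5)/20)**(3/2))*(-1/380454) = 37826/190227 - (-21 + 3*sqrt(5)/20)**(3/2)/380454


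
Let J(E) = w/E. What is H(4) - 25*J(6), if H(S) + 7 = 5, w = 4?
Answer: -56/3 ≈ -18.667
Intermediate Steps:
J(E) = 4/E
H(S) = -2 (H(S) = -7 + 5 = -2)
H(4) - 25*J(6) = -2 - 100/6 = -2 - 25*⅔ = -2 - 50/3 = -56/3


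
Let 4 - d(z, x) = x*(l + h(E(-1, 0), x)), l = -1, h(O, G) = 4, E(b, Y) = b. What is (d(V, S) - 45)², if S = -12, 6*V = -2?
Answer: 25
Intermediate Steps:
V = -⅓ (V = (⅙)*(-2) = -⅓ ≈ -0.33333)
d(z, x) = 4 - 3*x (d(z, x) = 4 - x*(-1 + 4) = 4 - x*3 = 4 - 3*x)
(d(V, S) - 45)² = ((4 - 3*(-12)) - 45)² = ((4 + 36) - 45)² = (40 - 45)² = (-5)² = 25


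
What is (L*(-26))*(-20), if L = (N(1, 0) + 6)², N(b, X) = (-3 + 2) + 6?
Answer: 62920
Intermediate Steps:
N(b, X) = 5 (N(b, X) = -1 + 6 = 5)
L = 121 (L = (5 + 6)² = 11² = 121)
(L*(-26))*(-20) = (121*(-26))*(-20) = -3146*(-20) = 62920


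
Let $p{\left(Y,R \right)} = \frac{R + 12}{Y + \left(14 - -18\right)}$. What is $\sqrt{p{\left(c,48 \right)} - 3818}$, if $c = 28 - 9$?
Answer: $\frac{i \sqrt{1103062}}{17} \approx 61.78 i$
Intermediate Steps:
$c = 19$ ($c = 28 - 9 = 19$)
$p{\left(Y,R \right)} = \frac{12 + R}{32 + Y}$ ($p{\left(Y,R \right)} = \frac{12 + R}{Y + \left(14 + 18\right)} = \frac{12 + R}{Y + 32} = \frac{12 + R}{32 + Y}$)
$\sqrt{p{\left(c,48 \right)} - 3818} = \sqrt{\frac{12 + 48}{32 + 19} - 3818} = \sqrt{\frac{1}{51} \cdot 60 - 3818} = \sqrt{\frac{20}{17} - 3818} = \sqrt{- \frac{64886}{17}} = \frac{i \sqrt{1103062}}{17}$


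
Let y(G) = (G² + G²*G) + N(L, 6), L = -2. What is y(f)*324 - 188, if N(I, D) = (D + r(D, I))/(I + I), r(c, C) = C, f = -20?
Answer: -2462912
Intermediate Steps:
N(I, D) = (D + I)/(2*I) (N(I, D) = (D + I)/(I + I) = (D + I)/((2*I)) = (D + I)*(1/(2*I)) = (D + I)/(2*I))
y(G) = -1 + G² + G³ (y(G) = (G² + G²*G) + (½)*(6 - 2)/(-2) = (G² + G³) + (½)*(-½)*4 = (G² + G³) - 1 = -1 + G² + G³)
y(f)*324 - 188 = (-1 + (-20)² + (-20)³)*324 - 188 = (-1 + 400 - 8000)*324 - 188 = -7601*324 - 188 = -2462724 - 188 = -2462912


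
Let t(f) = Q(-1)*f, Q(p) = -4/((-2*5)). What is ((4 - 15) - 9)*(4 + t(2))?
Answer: -96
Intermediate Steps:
Q(p) = 2/5 (Q(p) = -4/(-10) = -4*(-1/10) = 2/5)
t(f) = 2*f/5
((4 - 15) - 9)*(4 + t(2)) = ((4 - 15) - 9)*(4 + (2/5)*2) = (-11 - 9)*(4 + 4/5) = -20*24/5 = -96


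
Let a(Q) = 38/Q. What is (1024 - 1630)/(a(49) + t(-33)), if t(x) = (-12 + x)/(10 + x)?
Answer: -682962/3079 ≈ -221.81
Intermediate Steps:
t(x) = (-12 + x)/(10 + x)
(1024 - 1630)/(a(49) + t(-33)) = (1024 - 1630)/(38/49 + (-12 - 33)/(10 - 33)) = -606/(38*(1/49) - 45/(-23)) = -606/(38/49 - 1/23*(-45)) = -606/(38/49 + 45/23) = -606/3079/1127 = -606*1127/3079 = -682962/3079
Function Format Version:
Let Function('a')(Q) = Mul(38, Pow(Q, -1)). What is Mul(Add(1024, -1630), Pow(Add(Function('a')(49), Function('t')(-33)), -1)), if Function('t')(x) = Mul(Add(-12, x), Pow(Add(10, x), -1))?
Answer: Rational(-682962, 3079) ≈ -221.81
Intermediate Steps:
Function('t')(x) = Mul(Pow(Add(10, x), -1), Add(-12, x))
Mul(Add(1024, -1630), Pow(Add(Function('a')(49), Function('t')(-33)), -1)) = Mul(Add(1024, -1630), Pow(Add(Mul(38, Pow(49, -1)), Mul(Pow(Add(10, -33), -1), Add(-12, -33))), -1)) = Mul(-606, Pow(Add(Mul(38, Rational(1, 49)), Mul(Pow(-23, -1), -45)), -1)) = Mul(-606, Pow(Add(Rational(38, 49), Mul(Rational(-1, 23), -45)), -1)) = Mul(-606, Pow(Add(Rational(38, 49), Rational(45, 23)), -1)) = Mul(-606, Pow(Rational(3079, 1127), -1)) = Mul(-606, Rational(1127, 3079)) = Rational(-682962, 3079)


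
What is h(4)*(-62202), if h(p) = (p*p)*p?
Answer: -3980928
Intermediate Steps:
h(p) = p³ (h(p) = p²*p = p³)
h(4)*(-62202) = 4³*(-62202) = 64*(-62202) = -3980928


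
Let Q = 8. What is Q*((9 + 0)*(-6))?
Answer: -432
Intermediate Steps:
Q*((9 + 0)*(-6)) = 8*((9 + 0)*(-6)) = 8*(9*(-6)) = 8*(-54) = -432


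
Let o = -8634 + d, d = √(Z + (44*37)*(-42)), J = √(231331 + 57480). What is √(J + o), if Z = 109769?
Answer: √(-8634 + √41393 + √288811) ≈ 88.843*I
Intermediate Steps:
J = √288811 ≈ 537.41
d = √41393 (d = √(109769 + (44*37)*(-42)) = √(109769 + 1628*(-42)) = √(109769 - 68376) = √41393 ≈ 203.45)
o = -8634 + √41393 ≈ -8430.5
√(J + o) = √(√288811 + (-8634 + √41393)) = √(-8634 + √41393 + √288811)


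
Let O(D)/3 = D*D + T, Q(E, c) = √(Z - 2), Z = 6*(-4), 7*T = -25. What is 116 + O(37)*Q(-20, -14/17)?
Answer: 116 + 28674*I*√26/7 ≈ 116.0 + 20887.0*I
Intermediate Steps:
T = -25/7 (T = (⅐)*(-25) = -25/7 ≈ -3.5714)
Z = -24
Q(E, c) = I*√26 (Q(E, c) = √(-24 - 2) = √(-26) = I*√26)
O(D) = -75/7 + 3*D² (O(D) = 3*(D*D - 25/7) = 3*(D² - 25/7) = 3*(-25/7 + D²) = -75/7 + 3*D²)
116 + O(37)*Q(-20, -14/17) = 116 + (-75/7 + 3*37²)*(I*√26) = 116 + (-75/7 + 3*1369)*(I*√26) = 116 + (-75/7 + 4107)*(I*√26) = 116 + 28674*(I*√26)/7 = 116 + 28674*I*√26/7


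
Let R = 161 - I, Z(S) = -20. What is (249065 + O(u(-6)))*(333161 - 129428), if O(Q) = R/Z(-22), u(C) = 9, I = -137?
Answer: 507397240233/10 ≈ 5.0740e+10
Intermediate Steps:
R = 298 (R = 161 - 1*(-137) = 161 + 137 = 298)
O(Q) = -149/10 (O(Q) = 298/(-20) = 298*(-1/20) = -149/10)
(249065 + O(u(-6)))*(333161 - 129428) = (249065 - 149/10)*(333161 - 129428) = (2490501/10)*203733 = 507397240233/10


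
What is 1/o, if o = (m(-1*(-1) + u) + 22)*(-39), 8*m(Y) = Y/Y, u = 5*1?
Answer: -8/6903 ≈ -0.0011589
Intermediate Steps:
u = 5
m(Y) = ⅛ (m(Y) = (Y/Y)/8 = (⅛)*1 = ⅛)
o = -6903/8 (o = (⅛ + 22)*(-39) = (177/8)*(-39) = -6903/8 ≈ -862.88)
1/o = 1/(-6903/8) = -8/6903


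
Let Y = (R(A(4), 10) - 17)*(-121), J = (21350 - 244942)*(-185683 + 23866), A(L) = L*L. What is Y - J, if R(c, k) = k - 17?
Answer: -36180983760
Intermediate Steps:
A(L) = L²
R(c, k) = -17 + k
J = 36180986664 (J = -223592*(-161817) = 36180986664)
Y = 2904 (Y = ((-17 + 10) - 17)*(-121) = (-7 - 17)*(-121) = -24*(-121) = 2904)
Y - J = 2904 - 1*36180986664 = 2904 - 36180986664 = -36180983760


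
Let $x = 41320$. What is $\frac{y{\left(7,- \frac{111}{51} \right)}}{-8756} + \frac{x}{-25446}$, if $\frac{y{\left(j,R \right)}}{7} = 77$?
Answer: $- \frac{17068787}{10127508} \approx -1.6854$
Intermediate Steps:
$y{\left(j,R \right)} = 539$ ($y{\left(j,R \right)} = 7 \cdot 77 = 539$)
$\frac{y{\left(7,- \frac{111}{51} \right)}}{-8756} + \frac{x}{-25446} = \frac{539}{-8756} + \frac{41320}{-25446} = 539 \left(- \frac{1}{8756}\right) + 41320 \left(- \frac{1}{25446}\right) = - \frac{49}{796} - \frac{20660}{12723} = - \frac{17068787}{10127508}$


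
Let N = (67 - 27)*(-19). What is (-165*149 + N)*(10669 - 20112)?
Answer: 239332835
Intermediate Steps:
N = -760 (N = 40*(-19) = -760)
(-165*149 + N)*(10669 - 20112) = (-165*149 - 760)*(10669 - 20112) = (-24585 - 760)*(-9443) = -25345*(-9443) = 239332835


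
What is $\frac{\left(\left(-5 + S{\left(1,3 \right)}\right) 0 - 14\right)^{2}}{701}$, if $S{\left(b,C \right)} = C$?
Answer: $\frac{196}{701} \approx 0.2796$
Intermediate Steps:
$\frac{\left(\left(-5 + S{\left(1,3 \right)}\right) 0 - 14\right)^{2}}{701} = \frac{\left(\left(-5 + 3\right) 0 - 14\right)^{2}}{701} = \left(\left(-2\right) 0 - 14\right)^{2} \cdot \frac{1}{701} = \left(0 - 14\right)^{2} \cdot \frac{1}{701} = \left(-14\right)^{2} \cdot \frac{1}{701} = 196 \cdot \frac{1}{701} = \frac{196}{701}$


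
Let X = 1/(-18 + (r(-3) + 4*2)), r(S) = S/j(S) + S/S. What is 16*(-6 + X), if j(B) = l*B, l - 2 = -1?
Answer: -98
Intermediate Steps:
l = 1 (l = 2 - 1 = 1)
j(B) = B (j(B) = 1*B = B)
r(S) = 2 (r(S) = S/S + S/S = 1 + 1 = 2)
X = -⅛ (X = 1/(-18 + (2 + 4*2)) = 1/(-18 + (2 + 8)) = 1/(-18 + 10) = 1/(-8) = -⅛ ≈ -0.12500)
16*(-6 + X) = 16*(-6 - ⅛) = 16*(-49/8) = -98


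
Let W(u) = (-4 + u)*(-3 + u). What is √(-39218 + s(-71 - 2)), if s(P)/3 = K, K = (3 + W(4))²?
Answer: I*√39191 ≈ 197.97*I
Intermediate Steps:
K = 9 (K = (3 + (12 + 4² - 7*4))² = (3 + (12 + 16 - 28))² = (3 + 0)² = 3² = 9)
s(P) = 27 (s(P) = 3*9 = 27)
√(-39218 + s(-71 - 2)) = √(-39218 + 27) = √(-39191) = I*√39191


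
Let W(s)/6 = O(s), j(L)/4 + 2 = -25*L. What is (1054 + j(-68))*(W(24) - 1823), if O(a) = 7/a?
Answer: -28579055/2 ≈ -1.4290e+7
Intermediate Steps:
j(L) = -8 - 100*L (j(L) = -8 + 4*(-25*L) = -8 - 100*L)
W(s) = 42/s (W(s) = 6*(7/s) = 42/s)
(1054 + j(-68))*(W(24) - 1823) = (1054 + (-8 - 100*(-68)))*(42/24 - 1823) = (1054 + (-8 + 6800))*(42*(1/24) - 1823) = (1054 + 6792)*(7/4 - 1823) = 7846*(-7285/4) = -28579055/2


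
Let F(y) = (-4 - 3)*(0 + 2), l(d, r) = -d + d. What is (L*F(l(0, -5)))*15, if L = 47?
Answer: -9870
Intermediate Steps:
l(d, r) = 0
F(y) = -14 (F(y) = -7*2 = -14)
(L*F(l(0, -5)))*15 = (47*(-14))*15 = -658*15 = -9870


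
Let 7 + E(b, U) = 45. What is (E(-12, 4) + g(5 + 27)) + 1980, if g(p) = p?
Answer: 2050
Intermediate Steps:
E(b, U) = 38 (E(b, U) = -7 + 45 = 38)
(E(-12, 4) + g(5 + 27)) + 1980 = (38 + (5 + 27)) + 1980 = (38 + 32) + 1980 = 70 + 1980 = 2050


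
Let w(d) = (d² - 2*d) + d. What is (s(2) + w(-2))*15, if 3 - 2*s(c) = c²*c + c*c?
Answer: 45/2 ≈ 22.500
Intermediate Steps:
w(d) = d² - d
s(c) = 3/2 - c²/2 - c³/2 (s(c) = 3/2 - (c²*c + c*c)/2 = 3/2 - (c³ + c²)/2 = 3/2 - (c² + c³)/2 = 3/2 + (-c²/2 - c³/2) = 3/2 - c²/2 - c³/2)
(s(2) + w(-2))*15 = ((3/2 - ½*2² - ½*2³) - 2*(-1 - 2))*15 = ((3/2 - ½*4 - ½*8) - 2*(-3))*15 = ((3/2 - 2 - 4) + 6)*15 = (-9/2 + 6)*15 = (3/2)*15 = 45/2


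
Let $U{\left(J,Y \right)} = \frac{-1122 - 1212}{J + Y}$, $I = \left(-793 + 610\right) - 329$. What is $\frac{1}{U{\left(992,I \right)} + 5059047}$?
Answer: $\frac{80}{404723371} \approx 1.9767 \cdot 10^{-7}$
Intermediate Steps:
$I = -512$ ($I = -183 - 329 = -512$)
$U{\left(J,Y \right)} = - \frac{2334}{J + Y}$
$\frac{1}{U{\left(992,I \right)} + 5059047} = \frac{1}{- \frac{2334}{992 - 512} + 5059047} = \frac{1}{- \frac{2334}{480} + 5059047} = \frac{1}{\left(-2334\right) \frac{1}{480} + 5059047} = \frac{1}{- \frac{389}{80} + 5059047} = \frac{1}{\frac{404723371}{80}} = \frac{80}{404723371}$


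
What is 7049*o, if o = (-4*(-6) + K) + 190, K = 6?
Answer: 1550780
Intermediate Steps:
o = 220 (o = (-4*(-6) + 6) + 190 = (24 + 6) + 190 = 30 + 190 = 220)
7049*o = 7049*220 = 1550780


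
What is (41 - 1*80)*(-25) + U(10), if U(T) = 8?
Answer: 983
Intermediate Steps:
(41 - 1*80)*(-25) + U(10) = (41 - 1*80)*(-25) + 8 = (41 - 80)*(-25) + 8 = -39*(-25) + 8 = 975 + 8 = 983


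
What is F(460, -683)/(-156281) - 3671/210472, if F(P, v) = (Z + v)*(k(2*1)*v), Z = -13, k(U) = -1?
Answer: 3430274005/1134233608 ≈ 3.0243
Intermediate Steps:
F(P, v) = -v*(-13 + v) (F(P, v) = (-13 + v)*(-v) = -v*(-13 + v))
F(460, -683)/(-156281) - 3671/210472 = -683*(13 - 1*(-683))/(-156281) - 3671/210472 = -683*(13 + 683)*(-1/156281) - 3671*1/210472 = -683*696*(-1/156281) - 3671/210472 = -475368*(-1/156281) - 3671/210472 = 16392/5389 - 3671/210472 = 3430274005/1134233608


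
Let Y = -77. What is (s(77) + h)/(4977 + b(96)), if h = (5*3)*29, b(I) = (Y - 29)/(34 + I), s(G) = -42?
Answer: 25545/323452 ≈ 0.078976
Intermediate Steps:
b(I) = -106/(34 + I) (b(I) = (-77 - 29)/(34 + I) = -106/(34 + I))
h = 435 (h = 15*29 = 435)
(s(77) + h)/(4977 + b(96)) = (-42 + 435)/(4977 - 106/(34 + 96)) = 393/(4977 - 106/130) = 393/(4977 - 106*1/130) = 393/(4977 - 53/65) = 393/(323452/65) = 393*(65/323452) = 25545/323452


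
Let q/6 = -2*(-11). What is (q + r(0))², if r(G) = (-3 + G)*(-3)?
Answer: 19881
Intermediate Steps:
q = 132 (q = 6*(-2*(-11)) = 6*22 = 132)
r(G) = 9 - 3*G
(q + r(0))² = (132 + (9 - 3*0))² = (132 + (9 + 0))² = (132 + 9)² = 141² = 19881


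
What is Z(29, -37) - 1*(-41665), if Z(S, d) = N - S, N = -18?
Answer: 41618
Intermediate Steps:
Z(S, d) = -18 - S
Z(29, -37) - 1*(-41665) = (-18 - 1*29) - 1*(-41665) = (-18 - 29) + 41665 = -47 + 41665 = 41618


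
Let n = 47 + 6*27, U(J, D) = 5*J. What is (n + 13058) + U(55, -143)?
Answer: 13542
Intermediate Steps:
n = 209 (n = 47 + 162 = 209)
(n + 13058) + U(55, -143) = (209 + 13058) + 5*55 = 13267 + 275 = 13542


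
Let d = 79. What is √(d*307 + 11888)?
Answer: √36141 ≈ 190.11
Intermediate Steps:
√(d*307 + 11888) = √(79*307 + 11888) = √(24253 + 11888) = √36141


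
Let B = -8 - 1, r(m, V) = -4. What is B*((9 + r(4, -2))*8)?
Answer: -360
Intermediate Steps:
B = -9
B*((9 + r(4, -2))*8) = -9*(9 - 4)*8 = -45*8 = -9*40 = -360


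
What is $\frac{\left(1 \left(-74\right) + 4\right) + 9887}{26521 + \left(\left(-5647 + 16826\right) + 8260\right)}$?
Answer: $\frac{9817}{45960} \approx 0.2136$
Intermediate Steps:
$\frac{\left(1 \left(-74\right) + 4\right) + 9887}{26521 + \left(\left(-5647 + 16826\right) + 8260\right)} = \frac{\left(-74 + 4\right) + 9887}{26521 + \left(11179 + 8260\right)} = \frac{-70 + 9887}{26521 + 19439} = \frac{9817}{45960}$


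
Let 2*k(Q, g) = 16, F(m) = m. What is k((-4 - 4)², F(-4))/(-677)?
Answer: -8/677 ≈ -0.011817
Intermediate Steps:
k(Q, g) = 8 (k(Q, g) = (½)*16 = 8)
k((-4 - 4)², F(-4))/(-677) = 8/(-677) = 8*(-1/677) = -8/677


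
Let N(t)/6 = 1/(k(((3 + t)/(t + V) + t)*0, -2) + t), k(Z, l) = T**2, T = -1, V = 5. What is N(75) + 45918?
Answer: 1744887/38 ≈ 45918.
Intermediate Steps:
k(Z, l) = 1 (k(Z, l) = (-1)**2 = 1)
N(t) = 6/(1 + t)
N(75) + 45918 = 6/(1 + 75) + 45918 = 6/76 + 45918 = 6*(1/76) + 45918 = 3/38 + 45918 = 1744887/38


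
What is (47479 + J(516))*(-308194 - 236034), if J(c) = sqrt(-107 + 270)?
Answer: -25839401212 - 544228*sqrt(163) ≈ -2.5846e+10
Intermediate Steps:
J(c) = sqrt(163)
(47479 + J(516))*(-308194 - 236034) = (47479 + sqrt(163))*(-308194 - 236034) = (47479 + sqrt(163))*(-544228) = -25839401212 - 544228*sqrt(163)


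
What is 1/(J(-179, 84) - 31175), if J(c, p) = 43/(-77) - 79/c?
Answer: -13783/429686639 ≈ -3.2077e-5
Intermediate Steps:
J(c, p) = -43/77 - 79/c (J(c, p) = 43*(-1/77) - 79/c = -43/77 - 79/c)
1/(J(-179, 84) - 31175) = 1/((-43/77 - 79/(-179)) - 31175) = 1/((-43/77 - 79*(-1/179)) - 31175) = 1/((-43/77 + 79/179) - 31175) = 1/(-1614/13783 - 31175) = 1/(-429686639/13783) = -13783/429686639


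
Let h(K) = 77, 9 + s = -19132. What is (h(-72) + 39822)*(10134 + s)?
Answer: -359370293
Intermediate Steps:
s = -19141 (s = -9 - 19132 = -19141)
(h(-72) + 39822)*(10134 + s) = (77 + 39822)*(10134 - 19141) = 39899*(-9007) = -359370293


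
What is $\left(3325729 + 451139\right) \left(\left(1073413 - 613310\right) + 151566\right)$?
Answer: $2310193072692$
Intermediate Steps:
$\left(3325729 + 451139\right) \left(\left(1073413 - 613310\right) + 151566\right) = 3776868 \left(460103 + 151566\right) = 3776868 \cdot 611669 = 2310193072692$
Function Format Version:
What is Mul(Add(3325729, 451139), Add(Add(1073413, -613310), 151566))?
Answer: 2310193072692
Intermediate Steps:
Mul(Add(3325729, 451139), Add(Add(1073413, -613310), 151566)) = Mul(3776868, Add(460103, 151566)) = Mul(3776868, 611669) = 2310193072692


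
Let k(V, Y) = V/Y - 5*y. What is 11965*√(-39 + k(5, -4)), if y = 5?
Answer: 35895*I*√29/2 ≈ 96650.0*I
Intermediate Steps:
k(V, Y) = -25 + V/Y (k(V, Y) = V/Y - 5*5 = V/Y - 25 = -25 + V/Y)
11965*√(-39 + k(5, -4)) = 11965*√(-39 + (-25 + 5/(-4))) = 11965*√(-39 + (-25 + 5*(-¼))) = 11965*√(-39 + (-25 - 5/4)) = 11965*√(-39 - 105/4) = 11965*√(-261/4) = 11965*(3*I*√29/2) = 35895*I*√29/2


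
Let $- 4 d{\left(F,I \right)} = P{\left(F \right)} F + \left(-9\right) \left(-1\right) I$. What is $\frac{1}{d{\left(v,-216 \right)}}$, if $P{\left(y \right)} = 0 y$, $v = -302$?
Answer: $\frac{1}{486} \approx 0.0020576$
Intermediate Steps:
$P{\left(y \right)} = 0$
$d{\left(F,I \right)} = - \frac{9 I}{4}$ ($d{\left(F,I \right)} = - \frac{0 F + \left(-9\right) \left(-1\right) I}{4} = - \frac{0 + 9 I}{4} = - \frac{9 I}{4}$)
$\frac{1}{d{\left(v,-216 \right)}} = \frac{1}{\left(- \frac{9}{4}\right) \left(-216\right)} = \frac{1}{486}$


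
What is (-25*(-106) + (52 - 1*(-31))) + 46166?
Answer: 48899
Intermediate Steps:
(-25*(-106) + (52 - 1*(-31))) + 46166 = (2650 + (52 + 31)) + 46166 = (2650 + 83) + 46166 = 2733 + 46166 = 48899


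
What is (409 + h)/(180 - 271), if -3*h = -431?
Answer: -1658/273 ≈ -6.0733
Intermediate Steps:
h = 431/3 (h = -⅓*(-431) = 431/3 ≈ 143.67)
(409 + h)/(180 - 271) = (409 + 431/3)/(180 - 271) = (1658/3)/(-91) = (1658/3)*(-1/91) = -1658/273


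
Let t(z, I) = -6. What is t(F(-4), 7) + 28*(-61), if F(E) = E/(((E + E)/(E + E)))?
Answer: -1714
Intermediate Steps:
F(E) = E (F(E) = E/(((2*E)/((2*E)))) = E/(((2*E)*(1/(2*E)))) = E/1 = E*1 = E)
t(F(-4), 7) + 28*(-61) = -6 + 28*(-61) = -6 - 1708 = -1714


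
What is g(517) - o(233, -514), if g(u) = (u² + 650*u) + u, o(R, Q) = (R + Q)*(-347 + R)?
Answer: 571822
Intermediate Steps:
o(R, Q) = (-347 + R)*(Q + R) (o(R, Q) = (Q + R)*(-347 + R) = (-347 + R)*(Q + R))
g(u) = u² + 651*u
g(517) - o(233, -514) = 517*(651 + 517) - (233² - 347*(-514) - 347*233 - 514*233) = 517*1168 - (54289 + 178358 - 80851 - 119762) = 603856 - 1*32034 = 603856 - 32034 = 571822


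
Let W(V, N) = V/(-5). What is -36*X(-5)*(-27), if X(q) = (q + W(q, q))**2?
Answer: 15552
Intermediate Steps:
W(V, N) = -V/5 (W(V, N) = V*(-1/5) = -V/5)
X(q) = 16*q**2/25 (X(q) = (q - q/5)**2 = (4*q/5)**2 = 16*q**2/25)
-36*X(-5)*(-27) = -576*(-5)**2/25*(-27) = -576*25/25*(-27) = -36*16*(-27) = -576*(-27) = 15552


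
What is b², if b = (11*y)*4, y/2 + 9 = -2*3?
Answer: 1742400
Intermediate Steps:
y = -30 (y = -18 + 2*(-2*3) = -18 + 2*(-6) = -18 - 12 = -30)
b = -1320 (b = (11*(-30))*4 = -330*4 = -1320)
b² = (-1320)² = 1742400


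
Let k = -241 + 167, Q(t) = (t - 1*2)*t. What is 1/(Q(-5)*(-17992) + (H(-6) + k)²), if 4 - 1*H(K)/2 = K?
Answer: -1/626804 ≈ -1.5954e-6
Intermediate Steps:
H(K) = 8 - 2*K
Q(t) = t*(-2 + t) (Q(t) = (t - 2)*t = (-2 + t)*t = t*(-2 + t))
k = -74
1/(Q(-5)*(-17992) + (H(-6) + k)²) = 1/(-5*(-2 - 5)*(-17992) + ((8 - 2*(-6)) - 74)²) = 1/(-5*(-7)*(-17992) + ((8 + 12) - 74)²) = 1/(35*(-17992) + (20 - 74)²) = 1/(-629720 + (-54)²) = 1/(-629720 + 2916) = 1/(-626804) = -1/626804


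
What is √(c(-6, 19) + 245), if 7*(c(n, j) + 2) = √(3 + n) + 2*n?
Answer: √(11823 + 7*I*√3)/7 ≈ 15.533 + 0.0079647*I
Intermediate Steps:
c(n, j) = -2 + √(3 + n)/7 + 2*n/7 (c(n, j) = -2 + (√(3 + n) + 2*n)/7 = -2 + (√(3 + n)/7 + 2*n/7) = -2 + √(3 + n)/7 + 2*n/7)
√(c(-6, 19) + 245) = √((-2 + √(3 - 6)/7 + (2/7)*(-6)) + 245) = √((-2 + √(-3)/7 - 12/7) + 245) = √((-2 + (I*√3)/7 - 12/7) + 245) = √((-2 + I*√3/7 - 12/7) + 245) = √((-26/7 + I*√3/7) + 245) = √(1689/7 + I*√3/7)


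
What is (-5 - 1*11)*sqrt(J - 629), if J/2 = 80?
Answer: -16*I*sqrt(469) ≈ -346.5*I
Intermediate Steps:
J = 160 (J = 2*80 = 160)
(-5 - 1*11)*sqrt(J - 629) = (-5 - 1*11)*sqrt(160 - 629) = (-5 - 11)*sqrt(-469) = -16*I*sqrt(469)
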